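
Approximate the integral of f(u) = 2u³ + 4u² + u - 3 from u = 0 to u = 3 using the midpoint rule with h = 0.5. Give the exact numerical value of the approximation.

71.1875

h = (3 − 0)/6 = 0.5.
Midpoints m₁,…,m₆ = 0.25, 0.75, 1.25, 1.75, 2.25, 2.75.
f(m₁)=-2.46875, f(m₂)=0.84375, f(m₃)=8.40625, f(m₄)=21.71875, f(m₅)=42.28125, f(m₆)=71.59375.
h·[f(m₁) + f(m₂) + f(m₃) + f(m₄) + f(m₅) + f(m₆)] = 0.5·(142.375) = 71.1875.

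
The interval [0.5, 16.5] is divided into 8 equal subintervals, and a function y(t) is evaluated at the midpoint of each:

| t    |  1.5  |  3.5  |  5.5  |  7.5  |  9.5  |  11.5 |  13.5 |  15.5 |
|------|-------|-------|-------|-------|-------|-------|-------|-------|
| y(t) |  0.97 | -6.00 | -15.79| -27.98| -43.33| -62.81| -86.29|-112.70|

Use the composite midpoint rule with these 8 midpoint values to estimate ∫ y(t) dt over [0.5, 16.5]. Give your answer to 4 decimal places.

-707.8600

h = 2, n = 8.
h·[y(m₁) + y(m₂) + y(m₃) + y(m₄) + y(m₅) + y(m₆) + y(m₇) + y(m₈)] = 2·(-353.93) = -707.8600.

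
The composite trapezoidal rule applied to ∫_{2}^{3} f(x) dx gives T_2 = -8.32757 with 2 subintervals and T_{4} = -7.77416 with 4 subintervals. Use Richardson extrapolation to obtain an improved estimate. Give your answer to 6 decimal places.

R = (4·T_{4} − T_2) / 3 = (4·(-7.77416) − (-8.32757))/3 = (-22.76907)/3 = -7.589690.

-7.589690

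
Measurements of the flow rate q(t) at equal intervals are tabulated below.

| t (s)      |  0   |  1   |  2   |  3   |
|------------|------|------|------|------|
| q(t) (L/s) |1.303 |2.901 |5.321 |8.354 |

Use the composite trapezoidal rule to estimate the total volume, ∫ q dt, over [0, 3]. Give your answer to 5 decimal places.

h = 1, n = 3.
(h/2)·[y₀ + 2y₁ + 2y₂ + y₃] = 0.5·(26.101) = 13.05050.

13.05050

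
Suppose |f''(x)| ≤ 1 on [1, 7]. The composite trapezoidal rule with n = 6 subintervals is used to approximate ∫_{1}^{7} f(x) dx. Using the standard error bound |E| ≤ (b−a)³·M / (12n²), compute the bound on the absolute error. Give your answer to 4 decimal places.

|E| ≤ (6)³·1 / (12·6²) = 216/432 = 0.5000.

0.5000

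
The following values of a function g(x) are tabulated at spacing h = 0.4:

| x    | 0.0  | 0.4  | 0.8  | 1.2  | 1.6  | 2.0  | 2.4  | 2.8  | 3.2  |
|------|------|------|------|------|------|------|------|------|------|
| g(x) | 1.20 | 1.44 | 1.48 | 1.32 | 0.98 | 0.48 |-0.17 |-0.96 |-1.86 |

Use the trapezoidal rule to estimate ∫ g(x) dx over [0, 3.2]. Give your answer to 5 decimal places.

h = 0.4, n = 8.
(h/2)·[y₀ + 2y₁ + 2y₂ + 2y₃ + 2y₄ + 2y₅ + 2y₆ + 2y₇ + y₈] = 0.2·(8.48) = 1.69600.

1.69600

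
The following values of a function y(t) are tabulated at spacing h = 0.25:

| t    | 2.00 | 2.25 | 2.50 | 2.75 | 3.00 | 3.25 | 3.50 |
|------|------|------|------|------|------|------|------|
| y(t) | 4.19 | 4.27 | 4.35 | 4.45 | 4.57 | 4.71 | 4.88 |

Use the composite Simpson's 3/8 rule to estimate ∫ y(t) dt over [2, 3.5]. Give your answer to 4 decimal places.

6.7191

h = 0.25, n = 6.
(3h/8)·[y₀ + 3y₁ + 3y₂ + 2y₃ + 3y₄ + 3y₅ + y₆] = 0.09375·(71.67) = 6.7191.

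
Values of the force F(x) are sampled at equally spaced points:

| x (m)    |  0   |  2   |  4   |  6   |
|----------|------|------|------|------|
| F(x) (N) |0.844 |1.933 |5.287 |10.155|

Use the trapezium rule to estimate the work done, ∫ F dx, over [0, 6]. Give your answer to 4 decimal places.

h = 2, n = 3.
(h/2)·[y₀ + 2y₁ + 2y₂ + y₃] = 1·(25.439) = 25.4390.

25.4390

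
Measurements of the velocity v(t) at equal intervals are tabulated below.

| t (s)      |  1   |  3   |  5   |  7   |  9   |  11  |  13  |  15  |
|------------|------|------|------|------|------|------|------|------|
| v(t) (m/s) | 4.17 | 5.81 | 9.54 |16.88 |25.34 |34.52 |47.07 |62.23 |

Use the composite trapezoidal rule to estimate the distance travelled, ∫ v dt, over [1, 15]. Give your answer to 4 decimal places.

h = 2, n = 7.
(h/2)·[y₀ + 2y₁ + 2y₂ + 2y₃ + 2y₄ + 2y₅ + 2y₆ + y₇] = 1·(344.72) = 344.7200.

344.7200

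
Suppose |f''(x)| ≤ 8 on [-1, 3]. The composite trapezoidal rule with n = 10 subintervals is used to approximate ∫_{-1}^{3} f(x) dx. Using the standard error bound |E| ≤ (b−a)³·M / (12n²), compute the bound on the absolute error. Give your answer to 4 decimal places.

|E| ≤ (4)³·8 / (12·10²) = 512/1200 = 0.4267.

0.4267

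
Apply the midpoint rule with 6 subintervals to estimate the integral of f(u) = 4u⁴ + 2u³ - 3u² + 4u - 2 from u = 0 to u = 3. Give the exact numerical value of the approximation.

h = (3 − 0)/6 = 0.5.
Midpoints m₁,…,m₆ = 0.25, 0.75, 1.25, 1.75, 2.25, 2.75.
f(m₁)=-1.140625, f(m₂)=1.421875, f(m₃)=11.984375, f(m₄)=44.046875, f(m₅)=117.109375, f(m₆)=256.671875.
h·[f(m₁) + f(m₂) + f(m₃) + f(m₄) + f(m₅) + f(m₆)] = 0.5·(430.09375) = 215.046875.

215.046875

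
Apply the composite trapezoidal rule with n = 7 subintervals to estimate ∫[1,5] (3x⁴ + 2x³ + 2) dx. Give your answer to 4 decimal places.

2238.7655

h = (5 − 1)/7 = 0.571429.
Nodes x₀,…,x₇ = 1, 1.571429, 2.142857, 2.714286, 3.285714, 3.857143, 4.428571, 5.
f(x) = 3x⁴ + 2x³ + 2: f₀=7, f₁=28.054561, f₂=84.934194, f₃=204.827572, f₄=422.600167, f₅=780.794252, f₆=1329.628905, f₇=2127.
(h/2)·[f₀ + 2f₁ + 2f₂ + 2f₃ + 2f₄ + 2f₅ + 2f₆ + f₇] = 0.285714·(7835.679300) = 2238.7655.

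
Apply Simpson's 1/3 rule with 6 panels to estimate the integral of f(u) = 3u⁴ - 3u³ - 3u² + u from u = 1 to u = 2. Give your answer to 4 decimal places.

h = (2 − 1)/6 = 0.166667.
Nodes u₀,…,u₆ = 1, 1.166667, 1.333333, 1.5, 1.666667, 1.833333, 2.
f(u) = 3u⁴ - 3u³ - 3u² + u: f₀=-2, f₁=-2.122685, f₂=-1.629630, f₃=-0.1875, f₄=2.592593, f₅=7.155093, f₆=14.
(h/3)·[f₀ + 4f₁ + 2f₂ + 4f₃ + 2f₄ + 4f₅ + f₆] = 0.055556·(33.305556) = 1.8503.

1.8503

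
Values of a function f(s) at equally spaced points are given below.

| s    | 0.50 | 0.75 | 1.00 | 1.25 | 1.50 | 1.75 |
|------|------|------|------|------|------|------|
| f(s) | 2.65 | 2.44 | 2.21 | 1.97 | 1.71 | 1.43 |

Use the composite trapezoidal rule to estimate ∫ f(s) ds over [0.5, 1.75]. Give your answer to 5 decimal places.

h = 0.25, n = 5.
(h/2)·[y₀ + 2y₁ + 2y₂ + 2y₃ + 2y₄ + y₅] = 0.125·(20.74) = 2.59250.

2.59250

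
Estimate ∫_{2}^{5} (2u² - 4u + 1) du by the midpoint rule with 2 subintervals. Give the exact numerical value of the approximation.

h = (5 − 2)/2 = 1.5.
Midpoints m₁,…,m₂ = 2.75, 4.25.
f(m₁)=5.125, f(m₂)=20.125.
h·[f(m₁) + f(m₂)] = 1.5·(25.25) = 37.875.

37.875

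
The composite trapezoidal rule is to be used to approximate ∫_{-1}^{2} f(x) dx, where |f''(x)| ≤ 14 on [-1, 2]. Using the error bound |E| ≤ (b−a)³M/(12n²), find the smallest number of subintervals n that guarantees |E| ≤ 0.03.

33

Need 378/(12n²) ≤ 0.03.
n² ≥ 378/(12·0.03) = 1050 ⇒ n ≥ 32.4037, so the smallest n is 33.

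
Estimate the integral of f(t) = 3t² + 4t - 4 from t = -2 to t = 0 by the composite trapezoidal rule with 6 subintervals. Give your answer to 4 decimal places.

h = (0 − (-2))/6 = 0.333333.
Nodes t₀,…,t₆ = -2, -1.666667, -1.333333, -1, -0.666667, -0.333333, 0.
f(t) = 3t² + 4t - 4: f₀=0, f₁=-2.333333, f₂=-4, f₃=-5, f₄=-5.333333, f₅=-5, f₆=-4.
(h/2)·[f₀ + 2f₁ + 2f₂ + 2f₃ + 2f₄ + 2f₅ + f₆] = 0.166667·(-47.333333) = -7.8889.

-7.8889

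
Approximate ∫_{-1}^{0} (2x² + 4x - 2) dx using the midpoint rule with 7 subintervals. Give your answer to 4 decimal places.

-3.3367

h = (0 − (-1))/7 = 0.142857.
Midpoints m₁,…,m₇ = -0.928571, -0.785714, -0.642857, -0.5, -0.357143, -0.214286, -0.071429.
f(m₁)=-3.989796, f(m₂)=-3.908163, f(m₃)=-3.744898, f(m₄)=-3.5, f(m₅)=-3.173469, f(m₆)=-2.765306, f(m₇)=-2.275510.
h·[f(m₁) + f(m₂) + f(m₃) + f(m₄) + f(m₅) + f(m₆) + f(m₇)] = 0.142857·(-23.357143) = -3.3367.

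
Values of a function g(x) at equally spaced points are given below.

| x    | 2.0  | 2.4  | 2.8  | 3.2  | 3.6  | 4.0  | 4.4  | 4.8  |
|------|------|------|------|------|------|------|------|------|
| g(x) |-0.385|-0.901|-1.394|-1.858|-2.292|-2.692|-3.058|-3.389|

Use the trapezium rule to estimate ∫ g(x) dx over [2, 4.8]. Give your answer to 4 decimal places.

h = 0.4, n = 7.
(h/2)·[y₀ + 2y₁ + 2y₂ + 2y₃ + 2y₄ + 2y₅ + 2y₆ + y₇] = 0.2·(-28.164) = -5.6328.

-5.6328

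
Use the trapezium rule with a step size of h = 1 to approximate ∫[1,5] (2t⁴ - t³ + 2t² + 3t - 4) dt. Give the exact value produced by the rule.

1274

h = (5 − 1)/4 = 1.
Nodes t₀,…,t₄ = 1, 2, 3, 4, 5.
f(t) = 2t⁴ - t³ + 2t² + 3t - 4: f₀=2, f₁=34, f₂=158, f₃=488, f₄=1186.
(h/2)·[f₀ + 2f₁ + 2f₂ + 2f₃ + f₄] = 0.5·(2548) = 1274.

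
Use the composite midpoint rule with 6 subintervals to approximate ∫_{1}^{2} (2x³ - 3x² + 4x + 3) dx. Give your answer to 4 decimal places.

9.4861

h = (2 − 1)/6 = 0.166667.
Midpoints m₁,…,m₆ = 1.083333, 1.25, 1.416667, 1.583333, 1.75, 1.916667.
f(m₁)=6.355324, f(m₂)=7.21875, f(m₃)=8.332176, f(m₄)=9.751157, f(m₅)=11.53125, f(m₆)=13.728009.
h·[f(m₁) + f(m₂) + f(m₃) + f(m₄) + f(m₅) + f(m₆)] = 0.166667·(56.916667) = 9.4861.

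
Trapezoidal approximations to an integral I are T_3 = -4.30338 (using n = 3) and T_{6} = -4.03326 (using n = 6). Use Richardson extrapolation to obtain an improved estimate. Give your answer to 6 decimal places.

R = (4·T_{6} − T_3) / 3 = (4·(-4.03326) − (-4.30338))/3 = (-11.82966)/3 = -3.943220.

-3.943220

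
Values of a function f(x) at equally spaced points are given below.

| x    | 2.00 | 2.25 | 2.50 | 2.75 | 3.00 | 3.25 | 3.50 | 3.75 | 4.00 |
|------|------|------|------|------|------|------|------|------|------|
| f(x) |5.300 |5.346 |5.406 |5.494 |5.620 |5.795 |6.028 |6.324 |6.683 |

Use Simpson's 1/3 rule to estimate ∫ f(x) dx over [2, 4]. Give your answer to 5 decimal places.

11.49392

h = 0.25, n = 8.
(h/3)·[y₀ + 4y₁ + 2y₂ + 4y₃ + 2y₄ + 4y₅ + 2y₆ + 4y₇ + y₈] = 0.083333·(137.927) = 11.49392.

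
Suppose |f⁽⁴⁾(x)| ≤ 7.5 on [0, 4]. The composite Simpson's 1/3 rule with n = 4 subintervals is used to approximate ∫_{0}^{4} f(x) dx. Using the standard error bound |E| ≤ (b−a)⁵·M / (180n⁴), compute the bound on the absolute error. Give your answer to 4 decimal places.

0.1667

|E| ≤ (4)⁵·7.5 / (180·4⁴) = 7680/46080 = 0.1667.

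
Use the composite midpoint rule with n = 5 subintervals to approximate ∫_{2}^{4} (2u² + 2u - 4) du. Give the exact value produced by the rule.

h = (4 − 2)/5 = 0.4.
Midpoints m₁,…,m₅ = 2.2, 2.6, 3, 3.4, 3.8.
f(m₁)=10.08, f(m₂)=14.72, f(m₃)=20, f(m₄)=25.92, f(m₅)=32.48.
h·[f(m₁) + f(m₂) + f(m₃) + f(m₄) + f(m₅)] = 0.4·(103.2) = 41.28.

41.28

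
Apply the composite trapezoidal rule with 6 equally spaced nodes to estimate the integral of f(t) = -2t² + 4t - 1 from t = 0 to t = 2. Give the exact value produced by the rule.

h = (2 − 0)/5 = 0.4.
Nodes t₀,…,t₅ = 0, 0.4, 0.8, 1.2, 1.6, 2.
f(t) = -2t² + 4t - 1: f₀=-1, f₁=0.28, f₂=0.92, f₃=0.92, f₄=0.28, f₅=-1.
(h/2)·[f₀ + 2f₁ + 2f₂ + 2f₃ + 2f₄ + f₅] = 0.2·(2.8) = 0.56.

0.56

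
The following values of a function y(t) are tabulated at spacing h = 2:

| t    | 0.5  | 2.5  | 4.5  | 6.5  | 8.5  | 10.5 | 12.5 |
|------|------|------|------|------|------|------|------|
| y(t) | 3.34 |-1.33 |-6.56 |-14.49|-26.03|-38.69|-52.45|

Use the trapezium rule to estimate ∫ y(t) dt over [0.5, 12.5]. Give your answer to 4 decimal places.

-223.3100

h = 2, n = 6.
(h/2)·[y₀ + 2y₁ + 2y₂ + 2y₃ + 2y₄ + 2y₅ + y₆] = 1·(-223.31) = -223.3100.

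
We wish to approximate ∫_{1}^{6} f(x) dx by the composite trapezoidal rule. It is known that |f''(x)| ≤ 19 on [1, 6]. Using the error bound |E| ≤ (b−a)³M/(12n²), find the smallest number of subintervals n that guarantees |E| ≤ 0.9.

Need 2375/(12n²) ≤ 0.9.
n² ≥ 2375/(12·0.9) = 219.907 ⇒ n ≥ 14.8293, so the smallest n is 15.

15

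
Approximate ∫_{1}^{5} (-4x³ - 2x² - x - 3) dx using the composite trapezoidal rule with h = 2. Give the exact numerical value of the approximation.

h = (5 − 1)/2 = 2.
Nodes x₀,…,x₂ = 1, 3, 5.
f(x) = -4x³ - 2x² - x - 3: f₀=-10, f₁=-132, f₂=-558.
(h/2)·[f₀ + 2f₁ + f₂] = 1·(-832) = -832.

-832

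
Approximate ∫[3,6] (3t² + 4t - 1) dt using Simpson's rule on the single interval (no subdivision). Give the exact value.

240

S = (b−a)/6 · [f(3) + 4f(4.5) + f(6)] = 0.5·[38 + 4·77.75 + 131] = 240.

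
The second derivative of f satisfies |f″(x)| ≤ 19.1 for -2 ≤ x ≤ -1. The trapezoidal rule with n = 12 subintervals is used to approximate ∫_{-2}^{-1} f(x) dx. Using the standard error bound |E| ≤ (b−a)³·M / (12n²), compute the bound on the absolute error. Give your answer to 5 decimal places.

|E| ≤ (1)³·19.1 / (12·12²) = 19.1/1728 = 0.01105.

0.01105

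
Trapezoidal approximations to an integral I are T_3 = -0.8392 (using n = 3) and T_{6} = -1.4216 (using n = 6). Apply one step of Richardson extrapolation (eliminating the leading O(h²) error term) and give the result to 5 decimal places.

-1.61573

R = (4·T_{6} − T_3) / 3 = (4·(-1.4216) − (-0.8392))/3 = (-4.8472)/3 = -1.61573.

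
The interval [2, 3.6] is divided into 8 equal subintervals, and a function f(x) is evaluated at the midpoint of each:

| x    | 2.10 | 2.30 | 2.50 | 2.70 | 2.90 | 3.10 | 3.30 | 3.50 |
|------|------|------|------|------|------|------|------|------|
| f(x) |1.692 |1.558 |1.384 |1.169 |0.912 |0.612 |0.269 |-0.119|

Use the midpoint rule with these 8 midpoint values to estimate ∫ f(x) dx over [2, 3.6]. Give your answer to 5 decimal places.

1.49540

h = 0.2, n = 8.
h·[y(m₁) + y(m₂) + y(m₃) + y(m₄) + y(m₅) + y(m₆) + y(m₇) + y(m₈)] = 0.2·(7.477) = 1.49540.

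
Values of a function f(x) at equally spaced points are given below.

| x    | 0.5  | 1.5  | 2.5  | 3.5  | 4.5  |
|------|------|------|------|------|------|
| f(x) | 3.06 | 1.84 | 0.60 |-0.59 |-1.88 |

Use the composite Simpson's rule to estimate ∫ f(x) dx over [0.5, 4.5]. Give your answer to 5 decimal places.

h = 1, n = 4.
(h/3)·[y₀ + 4y₁ + 2y₂ + 4y₃ + y₄] = 0.333333·(7.38) = 2.46000.

2.46000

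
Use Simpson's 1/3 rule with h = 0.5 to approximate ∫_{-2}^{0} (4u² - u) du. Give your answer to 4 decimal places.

12.6667

h = (0 − (-2))/4 = 0.5.
Nodes u₀,…,u₄ = -2, -1.5, -1, -0.5, 0.
f(u) = 4u² - u: f₀=18, f₁=10.5, f₂=5, f₃=1.5, f₄=0.
(h/3)·[f₀ + 4f₁ + 2f₂ + 4f₃ + f₄] = 0.166667·(76) = 12.6667.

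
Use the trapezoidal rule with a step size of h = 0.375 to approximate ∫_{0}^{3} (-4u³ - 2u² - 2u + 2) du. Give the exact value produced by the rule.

-103.40625

h = (3 − 0)/8 = 0.375.
Nodes u₀,…,u₈ = 0, 0.375, 0.75, 1.125, 1.5, 1.875, 2.25, 2.625, 3.
f(u) = -4u³ - 2u² - 2u + 2: f₀=2, f₁=0.7578125, f₂=-2.3125, f₃=-8.4765625, f₄=-19, f₅=-35.1484375, f₆=-58.1875, f₇=-89.3828125, f₈=-130.
(h/2)·[f₀ + 2f₁ + 2f₂ + 2f₃ + 2f₄ + 2f₅ + 2f₆ + 2f₇ + f₈] = 0.1875·(-551.5) = -103.40625.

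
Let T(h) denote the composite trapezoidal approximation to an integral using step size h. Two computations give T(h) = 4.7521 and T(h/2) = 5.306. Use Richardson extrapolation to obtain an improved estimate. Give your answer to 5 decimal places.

R = (4·T(h/2) − T(h)) / 3 = (4·5.306 − 4.7521)/3 = (16.4719)/3 = 5.49063.

5.49063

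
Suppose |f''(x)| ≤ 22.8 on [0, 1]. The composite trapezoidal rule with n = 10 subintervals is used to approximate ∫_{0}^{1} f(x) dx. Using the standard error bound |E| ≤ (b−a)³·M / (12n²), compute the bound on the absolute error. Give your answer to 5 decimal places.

0.01900

|E| ≤ (1)³·22.8 / (12·10²) = 22.8/1200 = 0.01900.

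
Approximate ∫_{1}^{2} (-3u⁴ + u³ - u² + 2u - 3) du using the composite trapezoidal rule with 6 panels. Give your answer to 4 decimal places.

-17.3615

h = (2 − 1)/6 = 0.166667.
Nodes u₀,…,u₆ = 1, 1.166667, 1.333333, 1.5, 1.666667, 1.833333, 2.
f(u) = -3u⁴ + u³ - u² + 2u - 3: f₀=-4, f₁=-5.997685, f₂=-9.222222, f₃=-14.0625, f₄=-20.962963, f₅=-30.423611, f₆=-43.
(h/2)·[f₀ + 2f₁ + 2f₂ + 2f₃ + 2f₄ + 2f₅ + f₆] = 0.083333·(-208.337963) = -17.3615.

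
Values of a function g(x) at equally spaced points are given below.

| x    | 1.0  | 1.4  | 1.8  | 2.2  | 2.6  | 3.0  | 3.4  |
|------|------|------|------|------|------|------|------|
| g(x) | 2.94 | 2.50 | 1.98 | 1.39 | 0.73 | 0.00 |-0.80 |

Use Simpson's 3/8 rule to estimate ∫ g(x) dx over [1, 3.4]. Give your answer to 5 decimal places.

h = 0.4, n = 6.
(3h/8)·[y₀ + 3y₁ + 3y₂ + 2y₃ + 3y₄ + 3y₅ + y₆] = 0.15·(20.55) = 3.08250.

3.08250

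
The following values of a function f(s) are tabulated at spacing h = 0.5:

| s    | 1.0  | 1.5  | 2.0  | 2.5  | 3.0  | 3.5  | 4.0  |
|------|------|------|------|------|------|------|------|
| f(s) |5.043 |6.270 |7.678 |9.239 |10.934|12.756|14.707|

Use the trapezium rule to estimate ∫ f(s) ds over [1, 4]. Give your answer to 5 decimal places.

28.37600

h = 0.5, n = 6.
(h/2)·[y₀ + 2y₁ + 2y₂ + 2y₃ + 2y₄ + 2y₅ + y₆] = 0.25·(113.504) = 28.37600.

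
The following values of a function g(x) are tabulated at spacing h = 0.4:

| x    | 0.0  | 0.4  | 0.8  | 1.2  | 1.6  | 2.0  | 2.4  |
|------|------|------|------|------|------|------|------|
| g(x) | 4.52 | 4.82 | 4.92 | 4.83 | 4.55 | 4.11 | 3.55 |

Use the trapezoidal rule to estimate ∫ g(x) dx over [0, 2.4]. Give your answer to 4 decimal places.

h = 0.4, n = 6.
(h/2)·[y₀ + 2y₁ + 2y₂ + 2y₃ + 2y₄ + 2y₅ + y₆] = 0.2·(54.53) = 10.9060.

10.9060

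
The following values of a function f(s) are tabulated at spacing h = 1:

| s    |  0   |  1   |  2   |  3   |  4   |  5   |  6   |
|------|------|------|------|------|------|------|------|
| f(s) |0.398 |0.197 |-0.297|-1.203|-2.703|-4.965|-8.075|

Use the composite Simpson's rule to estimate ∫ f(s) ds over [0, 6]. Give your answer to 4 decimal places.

-12.5203

h = 1, n = 6.
(h/3)·[y₀ + 4y₁ + 2y₂ + 4y₃ + 2y₄ + 4y₅ + y₆] = 0.333333·(-37.561) = -12.5203.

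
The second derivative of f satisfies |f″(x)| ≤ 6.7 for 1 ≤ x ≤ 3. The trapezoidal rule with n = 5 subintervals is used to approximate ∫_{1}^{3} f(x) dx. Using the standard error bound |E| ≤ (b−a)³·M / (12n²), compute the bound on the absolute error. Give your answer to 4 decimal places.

0.1787

|E| ≤ (2)³·6.7 / (12·5²) = 53.6/300 = 0.1787.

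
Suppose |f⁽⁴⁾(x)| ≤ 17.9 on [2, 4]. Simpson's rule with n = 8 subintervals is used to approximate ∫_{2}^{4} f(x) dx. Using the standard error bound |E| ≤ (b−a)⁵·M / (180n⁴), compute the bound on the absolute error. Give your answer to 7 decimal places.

0.0007769

|E| ≤ (2)⁵·17.9 / (180·8⁴) = 572.8/737280 = 0.0007769.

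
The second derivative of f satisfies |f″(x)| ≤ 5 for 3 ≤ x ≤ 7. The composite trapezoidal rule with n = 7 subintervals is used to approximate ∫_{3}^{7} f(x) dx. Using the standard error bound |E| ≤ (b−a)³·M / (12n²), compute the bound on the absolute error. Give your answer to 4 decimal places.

0.5442

|E| ≤ (4)³·5 / (12·7²) = 320/588 = 0.5442.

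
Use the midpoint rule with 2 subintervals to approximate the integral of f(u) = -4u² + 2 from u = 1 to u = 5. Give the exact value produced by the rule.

-152

h = (5 − 1)/2 = 2.
Midpoints m₁,…,m₂ = 2, 4.
f(m₁)=-14, f(m₂)=-62.
h·[f(m₁) + f(m₂)] = 2·(-76) = -152.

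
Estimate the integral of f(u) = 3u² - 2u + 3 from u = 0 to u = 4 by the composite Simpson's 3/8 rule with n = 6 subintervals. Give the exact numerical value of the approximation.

h = (4 − 0)/6 = 0.666667.
Nodes u₀,…,u₆ = 0, 0.666667, 1.333333, 2, 2.666667, 3.333333, 4.
f(u) = 3u² - 2u + 3: f₀=3, f₁=3, f₂=5.666667, f₃=11, f₄=19, f₅=29.666667, f₆=43.
(3h/8)·[f₀ + 3f₁ + 3f₂ + 2f₃ + 3f₄ + 3f₅ + f₆] = 0.25·(240) = 60.

60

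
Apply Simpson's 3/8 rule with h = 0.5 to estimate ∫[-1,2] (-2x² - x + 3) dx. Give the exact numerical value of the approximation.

1.5

h = (2 − (-1))/6 = 0.5.
Nodes x₀,…,x₆ = -1, -0.5, 0, 0.5, 1, 1.5, 2.
f(x) = -2x² - x + 3: f₀=2, f₁=3, f₂=3, f₃=2, f₄=0, f₅=-3, f₆=-7.
(3h/8)·[f₀ + 3f₁ + 3f₂ + 2f₃ + 3f₄ + 3f₅ + f₆] = 0.1875·(8) = 1.5.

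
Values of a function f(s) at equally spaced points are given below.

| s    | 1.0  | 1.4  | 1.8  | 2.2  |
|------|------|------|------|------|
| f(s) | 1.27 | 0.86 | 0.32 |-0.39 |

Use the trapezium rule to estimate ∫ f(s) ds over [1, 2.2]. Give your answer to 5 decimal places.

h = 0.4, n = 3.
(h/2)·[y₀ + 2y₁ + 2y₂ + y₃] = 0.2·(3.24) = 0.64800.

0.64800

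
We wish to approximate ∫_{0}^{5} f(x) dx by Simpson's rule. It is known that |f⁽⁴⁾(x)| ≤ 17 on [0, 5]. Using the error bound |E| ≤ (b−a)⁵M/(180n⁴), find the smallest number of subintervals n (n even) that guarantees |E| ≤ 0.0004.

Need 53125/(180n⁴) ≤ 0.0004.
n⁴ ≥ 53125/(180·0.0004) = 737847 ⇒ n ≥ 29.3084, so the smallest even n is 30. (n must be even for Simpson's rule.)

30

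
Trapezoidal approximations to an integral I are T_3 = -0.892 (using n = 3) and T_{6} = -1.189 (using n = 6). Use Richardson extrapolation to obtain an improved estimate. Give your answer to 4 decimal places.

-1.2880

R = (4·T_{6} − T_3) / 3 = (4·(-1.189) − (-0.892))/3 = (-3.864)/3 = -1.2880.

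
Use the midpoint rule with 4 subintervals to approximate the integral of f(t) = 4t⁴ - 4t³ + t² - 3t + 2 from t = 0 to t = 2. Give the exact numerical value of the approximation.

h = (2 − 0)/4 = 0.5.
Midpoints m₁,…,m₄ = 0.25, 0.75, 1.25, 1.75.
f(m₁)=1.265625, f(m₂)=-0.109375, f(m₃)=1.765625, f(m₄)=15.890625.
h·[f(m₁) + f(m₂) + f(m₃) + f(m₄)] = 0.5·(18.8125) = 9.40625.

9.40625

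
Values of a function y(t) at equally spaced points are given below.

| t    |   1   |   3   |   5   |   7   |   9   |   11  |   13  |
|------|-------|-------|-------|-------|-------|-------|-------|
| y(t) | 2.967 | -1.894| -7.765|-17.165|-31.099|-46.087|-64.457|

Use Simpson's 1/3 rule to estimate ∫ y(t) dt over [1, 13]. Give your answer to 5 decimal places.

h = 2, n = 6.
(h/3)·[y₀ + 4y₁ + 2y₂ + 4y₃ + 2y₄ + 4y₅ + y₆] = 0.666667·(-399.802) = -266.53467.

-266.53467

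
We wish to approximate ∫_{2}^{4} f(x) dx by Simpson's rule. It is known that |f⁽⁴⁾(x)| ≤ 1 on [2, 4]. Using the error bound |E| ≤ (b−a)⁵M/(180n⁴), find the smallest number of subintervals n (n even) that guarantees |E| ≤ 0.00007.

Need 32/(180n⁴) ≤ 0.00007.
n⁴ ≥ 32/(180·0.00007) = 2539.68 ⇒ n ≥ 7.0990, so the smallest even n is 8. (n must be even for Simpson's rule.)

8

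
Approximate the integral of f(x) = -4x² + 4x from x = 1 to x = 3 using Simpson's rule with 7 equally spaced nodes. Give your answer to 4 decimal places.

h = (3 − 1)/6 = 0.333333.
Nodes x₀,…,x₆ = 1, 1.333333, 1.666667, 2, 2.333333, 2.666667, 3.
f(x) = -4x² + 4x: f₀=0, f₁=-1.777778, f₂=-4.444444, f₃=-8, f₄=-12.444444, f₅=-17.777778, f₆=-24.
(h/3)·[f₀ + 4f₁ + 2f₂ + 4f₃ + 2f₄ + 4f₅ + f₆] = 0.111111·(-168) = -18.6667.

-18.6667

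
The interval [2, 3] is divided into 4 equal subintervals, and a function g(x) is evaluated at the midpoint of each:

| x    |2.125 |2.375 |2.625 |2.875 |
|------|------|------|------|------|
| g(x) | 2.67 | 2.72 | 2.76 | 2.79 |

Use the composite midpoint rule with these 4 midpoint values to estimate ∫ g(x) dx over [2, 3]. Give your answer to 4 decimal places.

2.7350

h = 0.25, n = 4.
h·[y(m₁) + y(m₂) + y(m₃) + y(m₄)] = 0.25·(10.94) = 2.7350.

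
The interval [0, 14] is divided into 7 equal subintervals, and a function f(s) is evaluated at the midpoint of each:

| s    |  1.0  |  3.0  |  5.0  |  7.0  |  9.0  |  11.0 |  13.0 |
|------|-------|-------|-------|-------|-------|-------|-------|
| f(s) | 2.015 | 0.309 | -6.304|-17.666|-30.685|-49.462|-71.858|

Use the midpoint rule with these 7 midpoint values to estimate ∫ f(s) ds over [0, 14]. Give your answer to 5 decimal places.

h = 2, n = 7.
h·[y(m₁) + y(m₂) + y(m₃) + y(m₄) + y(m₅) + y(m₆) + y(m₇)] = 2·(-173.651) = -347.30200.

-347.30200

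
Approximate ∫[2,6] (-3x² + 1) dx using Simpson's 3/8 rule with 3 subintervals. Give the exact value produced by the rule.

-204

h = (6 − 2)/3 = 1.333333.
Nodes x₀,…,x₃ = 2, 3.333333, 4.666667, 6.
f(x) = -3x² + 1: f₀=-11, f₁=-32.333333, f₂=-64.333333, f₃=-107.
(3h/8)·[f₀ + 3f₁ + 3f₂ + f₃] = 0.5·(-408) = -204.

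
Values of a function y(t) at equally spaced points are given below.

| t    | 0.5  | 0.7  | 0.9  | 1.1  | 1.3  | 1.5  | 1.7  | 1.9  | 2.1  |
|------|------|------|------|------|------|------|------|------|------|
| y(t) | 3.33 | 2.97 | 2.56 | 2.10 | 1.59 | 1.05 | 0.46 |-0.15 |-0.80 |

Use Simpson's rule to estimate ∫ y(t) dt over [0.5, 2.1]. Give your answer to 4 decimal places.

h = 0.2, n = 8.
(h/3)·[y₀ + 4y₁ + 2y₂ + 4y₃ + 2y₄ + 4y₅ + 2y₆ + 4y₇ + y₈] = 0.066667·(35.63) = 2.3753.

2.3753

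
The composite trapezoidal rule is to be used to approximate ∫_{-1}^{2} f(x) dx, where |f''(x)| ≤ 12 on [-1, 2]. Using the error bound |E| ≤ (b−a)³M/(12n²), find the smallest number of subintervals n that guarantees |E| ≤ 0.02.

Need 324/(12n²) ≤ 0.02.
n² ≥ 324/(12·0.02) = 1350 ⇒ n ≥ 36.7423, so the smallest n is 37.

37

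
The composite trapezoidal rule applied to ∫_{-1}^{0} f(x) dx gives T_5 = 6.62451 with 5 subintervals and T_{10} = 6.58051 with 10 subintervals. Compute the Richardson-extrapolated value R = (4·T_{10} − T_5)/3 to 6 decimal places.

R = (4·T_{10} − T_5) / 3 = (4·6.58051 − 6.62451)/3 = (19.69753)/3 = 6.565843.

6.565843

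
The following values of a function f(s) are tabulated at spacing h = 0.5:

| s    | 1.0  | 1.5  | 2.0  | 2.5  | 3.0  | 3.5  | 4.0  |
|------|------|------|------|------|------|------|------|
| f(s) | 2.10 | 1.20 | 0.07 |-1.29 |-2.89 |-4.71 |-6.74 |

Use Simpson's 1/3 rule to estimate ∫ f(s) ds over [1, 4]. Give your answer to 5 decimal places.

-4.91333

h = 0.5, n = 6.
(h/3)·[y₀ + 4y₁ + 2y₂ + 4y₃ + 2y₄ + 4y₅ + y₆] = 0.166667·(-29.48) = -4.91333.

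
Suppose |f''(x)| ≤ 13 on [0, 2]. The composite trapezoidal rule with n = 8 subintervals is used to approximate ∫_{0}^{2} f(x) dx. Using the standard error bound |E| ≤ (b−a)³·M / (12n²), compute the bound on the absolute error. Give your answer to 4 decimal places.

0.1354

|E| ≤ (2)³·13 / (12·8²) = 104/768 = 0.1354.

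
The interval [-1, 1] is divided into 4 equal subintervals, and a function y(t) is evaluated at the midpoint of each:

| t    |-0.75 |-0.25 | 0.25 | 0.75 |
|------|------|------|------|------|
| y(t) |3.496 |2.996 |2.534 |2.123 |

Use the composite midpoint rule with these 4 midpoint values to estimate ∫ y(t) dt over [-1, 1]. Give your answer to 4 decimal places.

h = 0.5, n = 4.
h·[y(m₁) + y(m₂) + y(m₃) + y(m₄)] = 0.5·(11.149) = 5.5745.

5.5745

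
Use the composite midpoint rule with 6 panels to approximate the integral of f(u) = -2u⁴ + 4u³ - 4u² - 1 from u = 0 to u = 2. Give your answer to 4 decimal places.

-9.3200

h = (2 − 0)/6 = 0.333333.
Midpoints m₁,…,m₆ = 0.166667, 0.5, 0.833333, 1.166667, 1.5, 1.833333.
f(m₁)=-1.094136, f(m₂)=-1.625, f(m₃)=-2.427469, f(m₄)=-3.797840, f(m₅)=-6.625, f(m₆)=-12.390432.
h·[f(m₁) + f(m₂) + f(m₃) + f(m₄) + f(m₅) + f(m₆)] = 0.333333·(-27.959877) = -9.3200.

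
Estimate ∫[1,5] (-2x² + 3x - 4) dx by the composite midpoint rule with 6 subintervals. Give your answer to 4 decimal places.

h = (5 − 1)/6 = 0.666667.
Midpoints m₁,…,m₆ = 1.333333, 2, 2.666667, 3.333333, 4, 4.666667.
f(m₁)=-3.555556, f(m₂)=-6, f(m₃)=-10.222222, f(m₄)=-16.222222, f(m₅)=-24, f(m₆)=-33.555556.
h·[f(m₁) + f(m₂) + f(m₃) + f(m₄) + f(m₅) + f(m₆)] = 0.666667·(-93.555556) = -62.3704.

-62.3704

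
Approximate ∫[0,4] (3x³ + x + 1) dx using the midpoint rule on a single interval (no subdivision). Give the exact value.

108

M = (b−a)·f(2) = 4·(27) = 108.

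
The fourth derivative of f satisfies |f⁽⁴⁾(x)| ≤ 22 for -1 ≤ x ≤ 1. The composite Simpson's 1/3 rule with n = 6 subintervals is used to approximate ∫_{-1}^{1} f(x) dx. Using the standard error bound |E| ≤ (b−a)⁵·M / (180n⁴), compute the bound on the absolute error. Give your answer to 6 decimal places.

0.003018

|E| ≤ (2)⁵·22 / (180·6⁴) = 704/233280 = 0.003018.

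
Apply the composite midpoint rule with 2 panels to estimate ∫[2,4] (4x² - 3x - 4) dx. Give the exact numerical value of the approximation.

h = (4 − 2)/2 = 1.
Midpoints m₁,…,m₂ = 2.5, 3.5.
f(m₁)=13.5, f(m₂)=34.5.
h·[f(m₁) + f(m₂)] = 1·(48) = 48.

48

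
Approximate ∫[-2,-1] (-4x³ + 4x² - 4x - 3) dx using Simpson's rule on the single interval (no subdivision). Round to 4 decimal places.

S = (b−a)/6 · [f(-2) + 4f(-1.5) + f(-1)] = 0.166667·[53 + 4·25.5 + 9] = 27.3333.

27.3333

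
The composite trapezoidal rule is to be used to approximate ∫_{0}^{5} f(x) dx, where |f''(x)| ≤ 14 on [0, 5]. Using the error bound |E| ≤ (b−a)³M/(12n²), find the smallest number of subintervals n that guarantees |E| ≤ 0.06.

50

Need 1750/(12n²) ≤ 0.06.
n² ≥ 1750/(12·0.06) = 2430.56 ⇒ n ≥ 49.3007, so the smallest n is 50.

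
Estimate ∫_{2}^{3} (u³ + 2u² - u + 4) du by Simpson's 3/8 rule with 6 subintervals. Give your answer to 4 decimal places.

30.4167

h = (3 − 2)/6 = 0.166667.
Nodes u₀,…,u₆ = 2, 2.166667, 2.333333, 2.5, 2.666667, 2.833333, 3.
f(u) = u³ + 2u² - u + 4: f₀=18, f₁=21.393519, f₂=25.259259, f₃=29.625, f₄=34.518519, f₅=39.967593, f₆=46.
(3h/8)·[f₀ + 3f₁ + 3f₂ + 2f₃ + 3f₄ + 3f₅ + f₆] = 0.0625·(486.666667) = 30.4167.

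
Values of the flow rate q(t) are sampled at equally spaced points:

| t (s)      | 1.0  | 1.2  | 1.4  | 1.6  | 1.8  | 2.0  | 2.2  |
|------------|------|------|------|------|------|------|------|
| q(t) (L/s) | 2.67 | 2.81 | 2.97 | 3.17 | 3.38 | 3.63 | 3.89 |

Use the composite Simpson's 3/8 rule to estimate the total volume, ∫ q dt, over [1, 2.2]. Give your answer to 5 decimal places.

h = 0.2, n = 6.
(3h/8)·[y₀ + 3y₁ + 3y₂ + 2y₃ + 3y₄ + 3y₅ + y₆] = 0.075·(51.27) = 3.84525.

3.84525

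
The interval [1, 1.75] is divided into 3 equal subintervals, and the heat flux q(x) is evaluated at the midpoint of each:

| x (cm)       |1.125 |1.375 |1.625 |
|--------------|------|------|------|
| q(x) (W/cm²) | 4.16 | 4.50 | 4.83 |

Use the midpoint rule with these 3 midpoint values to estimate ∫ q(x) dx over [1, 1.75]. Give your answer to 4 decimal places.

h = 0.25, n = 3.
h·[y(m₁) + y(m₂) + y(m₃)] = 0.25·(13.49) = 3.3725.

3.3725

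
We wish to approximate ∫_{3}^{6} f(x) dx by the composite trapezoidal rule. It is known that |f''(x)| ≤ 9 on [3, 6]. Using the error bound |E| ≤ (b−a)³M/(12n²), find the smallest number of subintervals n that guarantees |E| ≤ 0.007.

Need 243/(12n²) ≤ 0.007.
n² ≥ 243/(12·0.007) = 2892.86 ⇒ n ≥ 53.7853, so the smallest n is 54.

54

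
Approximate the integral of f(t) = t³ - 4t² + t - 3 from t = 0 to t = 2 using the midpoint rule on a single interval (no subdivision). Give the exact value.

M = (b−a)·f(1) = 2·(-5) = -10.

-10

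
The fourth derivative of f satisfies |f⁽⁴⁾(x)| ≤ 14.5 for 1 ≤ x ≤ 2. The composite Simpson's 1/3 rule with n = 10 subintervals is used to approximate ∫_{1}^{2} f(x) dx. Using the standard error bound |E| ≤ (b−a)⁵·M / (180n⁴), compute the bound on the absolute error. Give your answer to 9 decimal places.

|E| ≤ (1)⁵·14.5 / (180·10⁴) = 14.5/1800000 = 0.000008056.

0.000008056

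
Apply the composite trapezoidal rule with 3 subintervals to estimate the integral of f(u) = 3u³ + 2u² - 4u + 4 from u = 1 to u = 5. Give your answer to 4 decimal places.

h = (5 − 1)/3 = 1.333333.
Nodes u₀,…,u₃ = 1, 2.333333, 3.666667, 5.
f(u) = 3u³ + 2u² - 4u + 4: f₀=5, f₁=43.666667, f₂=164.111111, f₃=409.
(h/2)·[f₀ + 2f₁ + 2f₂ + f₃] = 0.666667·(829.555556) = 553.0370.

553.0370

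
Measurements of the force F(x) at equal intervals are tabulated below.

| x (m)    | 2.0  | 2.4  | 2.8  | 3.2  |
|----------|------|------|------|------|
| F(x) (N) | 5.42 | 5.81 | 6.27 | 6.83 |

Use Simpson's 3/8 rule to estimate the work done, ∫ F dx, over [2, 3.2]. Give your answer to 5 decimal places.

7.27350

h = 0.4, n = 3.
(3h/8)·[y₀ + 3y₁ + 3y₂ + y₃] = 0.15·(48.49) = 7.27350.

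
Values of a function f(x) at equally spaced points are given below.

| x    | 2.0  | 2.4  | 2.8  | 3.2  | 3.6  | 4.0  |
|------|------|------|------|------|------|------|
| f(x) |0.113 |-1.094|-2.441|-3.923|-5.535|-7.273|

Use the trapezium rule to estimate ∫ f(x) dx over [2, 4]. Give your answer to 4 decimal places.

-6.6292

h = 0.4, n = 5.
(h/2)·[y₀ + 2y₁ + 2y₂ + 2y₃ + 2y₄ + y₅] = 0.2·(-33.146) = -6.6292.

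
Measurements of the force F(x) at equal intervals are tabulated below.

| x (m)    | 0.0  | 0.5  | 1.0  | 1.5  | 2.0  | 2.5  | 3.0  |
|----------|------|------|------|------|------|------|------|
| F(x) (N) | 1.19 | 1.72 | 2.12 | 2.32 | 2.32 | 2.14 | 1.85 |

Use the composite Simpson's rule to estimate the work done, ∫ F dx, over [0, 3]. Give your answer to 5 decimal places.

6.10667

h = 0.5, n = 6.
(h/3)·[y₀ + 4y₁ + 2y₂ + 4y₃ + 2y₄ + 4y₅ + y₆] = 0.166667·(36.64) = 6.10667.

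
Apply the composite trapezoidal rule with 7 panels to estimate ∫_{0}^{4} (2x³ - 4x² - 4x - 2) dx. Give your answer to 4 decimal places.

4.4082

h = (4 − 0)/7 = 0.571429.
Nodes x₀,…,x₇ = 0, 0.571429, 1.142857, 1.714286, 2.285714, 2.857143, 3.428571, 4.
f(x) = 2x³ - 4x² - 4x - 2: f₀=-2, f₁=-5.218659, f₂=-8.810496, f₃=-10.536443, f₄=-8.157434, f₅=0.565598, f₆=17.871720, f₇=46.
(h/2)·[f₀ + 2f₁ + 2f₂ + 2f₃ + 2f₄ + 2f₅ + 2f₆ + f₇] = 0.285714·(15.428571) = 4.4082.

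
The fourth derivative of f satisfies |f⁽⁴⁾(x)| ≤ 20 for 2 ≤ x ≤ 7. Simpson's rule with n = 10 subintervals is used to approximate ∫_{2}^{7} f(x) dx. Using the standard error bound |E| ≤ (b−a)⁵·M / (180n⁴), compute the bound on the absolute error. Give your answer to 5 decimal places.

0.03472

|E| ≤ (5)⁵·20 / (180·10⁴) = 62500/1800000 = 0.03472.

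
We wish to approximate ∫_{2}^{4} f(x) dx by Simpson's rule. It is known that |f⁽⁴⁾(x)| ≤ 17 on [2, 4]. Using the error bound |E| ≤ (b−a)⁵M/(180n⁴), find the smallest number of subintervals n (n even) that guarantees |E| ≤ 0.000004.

Need 544/(180n⁴) ≤ 0.000004.
n⁴ ≥ 544/(180·0.000004) = 755556 ⇒ n ≥ 29.4827, so the smallest even n is 30. (n must be even for Simpson's rule.)

30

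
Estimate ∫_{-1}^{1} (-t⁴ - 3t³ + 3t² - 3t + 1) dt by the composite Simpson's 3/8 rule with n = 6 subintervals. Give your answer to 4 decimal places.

h = (1 − (-1))/6 = 0.333333.
Nodes t₀,…,t₆ = -1, -0.666667, -0.333333, 0, 0.333333, 0.666667, 1.
f(t) = -t⁴ - 3t³ + 3t² - 3t + 1: f₀=9, f₁=5.024691, f₂=2.432099, f₃=1, f₄=0.209877, f₅=-0.753086, f₆=-3.
(3h/8)·[f₀ + 3f₁ + 3f₂ + 2f₃ + 3f₄ + 3f₅ + f₆] = 0.125·(28.740741) = 3.5926.

3.5926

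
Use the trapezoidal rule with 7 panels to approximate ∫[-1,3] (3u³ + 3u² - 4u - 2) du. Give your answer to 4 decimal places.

66.6122

h = (3 − (-1))/7 = 0.571429.
Nodes u₀,…,u₇ = -1, -0.428571, 0.142857, 0.714286, 1.285714, 1.857143, 2.428571, 3.
f(u) = 3u³ + 3u² - 4u - 2: f₀=2, f₁=0.029155, f₂=-2.501458, f₃=-2.233236, f₄=4.192420, f₅=20.134111, f₆=48.950437, f₇=94.
(h/2)·[f₀ + 2f₁ + 2f₂ + 2f₃ + 2f₄ + 2f₅ + 2f₆ + f₇] = 0.285714·(233.142857) = 66.6122.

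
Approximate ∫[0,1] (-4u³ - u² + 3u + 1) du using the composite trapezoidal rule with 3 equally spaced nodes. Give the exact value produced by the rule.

h = (1 − 0)/2 = 0.5.
Nodes u₀,…,u₂ = 0, 0.5, 1.
f(u) = -4u³ - u² + 3u + 1: f₀=1, f₁=1.75, f₂=-1.
(h/2)·[f₀ + 2f₁ + f₂] = 0.25·(3.5) = 0.875.

0.875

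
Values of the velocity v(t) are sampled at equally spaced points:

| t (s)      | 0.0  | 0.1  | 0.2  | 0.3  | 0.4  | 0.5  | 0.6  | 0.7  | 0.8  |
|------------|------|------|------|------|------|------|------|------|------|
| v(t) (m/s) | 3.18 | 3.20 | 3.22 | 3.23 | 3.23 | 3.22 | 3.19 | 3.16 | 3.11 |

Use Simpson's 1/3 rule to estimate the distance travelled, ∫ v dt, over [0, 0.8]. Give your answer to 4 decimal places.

h = 0.1, n = 8.
(h/3)·[y₀ + 4y₁ + 2y₂ + 4y₃ + 2y₄ + 4y₅ + 2y₆ + 4y₇ + y₈] = 0.033333·(76.81) = 2.5603.

2.5603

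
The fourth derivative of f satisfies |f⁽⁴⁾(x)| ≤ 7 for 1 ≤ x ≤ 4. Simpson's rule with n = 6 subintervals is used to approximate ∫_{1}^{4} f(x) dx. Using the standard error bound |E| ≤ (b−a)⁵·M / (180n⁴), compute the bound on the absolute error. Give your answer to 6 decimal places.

|E| ≤ (3)⁵·7 / (180·6⁴) = 1701/233280 = 0.007292.

0.007292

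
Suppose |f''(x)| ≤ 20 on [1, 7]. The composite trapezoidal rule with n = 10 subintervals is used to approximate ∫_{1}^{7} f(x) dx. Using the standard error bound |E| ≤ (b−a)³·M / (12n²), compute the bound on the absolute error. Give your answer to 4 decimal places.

3.6000

|E| ≤ (6)³·20 / (12·10²) = 4320/1200 = 3.6000.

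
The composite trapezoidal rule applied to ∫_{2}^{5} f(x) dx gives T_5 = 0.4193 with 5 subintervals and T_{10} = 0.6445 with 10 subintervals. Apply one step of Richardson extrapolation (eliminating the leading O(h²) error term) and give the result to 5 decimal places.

R = (4·T_{10} − T_5) / 3 = (4·0.6445 − 0.4193)/3 = (2.1587)/3 = 0.71957.

0.71957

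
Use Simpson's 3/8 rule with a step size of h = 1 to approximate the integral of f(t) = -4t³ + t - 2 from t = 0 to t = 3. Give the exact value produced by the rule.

h = (3 − 0)/3 = 1.
Nodes t₀,…,t₃ = 0, 1, 2, 3.
f(t) = -4t³ + t - 2: f₀=-2, f₁=-5, f₂=-32, f₃=-107.
(3h/8)·[f₀ + 3f₁ + 3f₂ + f₃] = 0.375·(-220) = -82.5.

-82.5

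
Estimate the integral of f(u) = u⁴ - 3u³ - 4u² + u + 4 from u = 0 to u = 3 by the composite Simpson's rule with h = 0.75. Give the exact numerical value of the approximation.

-31.5234375

h = (3 − 0)/4 = 0.75.
Nodes u₀,…,u₄ = 0, 0.75, 1.5, 2.25, 3.
f(u) = u⁴ - 3u³ - 4u² + u + 4: f₀=4, f₁=1.55078125, f₂=-8.5625, f₃=-22.54296875, f₄=-29.
(h/3)·[f₀ + 4f₁ + 2f₂ + 4f₃ + f₄] = 0.25·(-126.09375) = -31.5234375.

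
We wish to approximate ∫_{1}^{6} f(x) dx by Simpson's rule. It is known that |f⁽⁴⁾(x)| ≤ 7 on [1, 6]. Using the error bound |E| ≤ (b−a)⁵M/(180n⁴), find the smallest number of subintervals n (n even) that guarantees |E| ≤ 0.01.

Need 21875/(180n⁴) ≤ 0.01.
n⁴ ≥ 21875/(180·0.01) = 12152.8 ⇒ n ≥ 10.4995, so the smallest even n is 12. (n must be even for Simpson's rule.)

12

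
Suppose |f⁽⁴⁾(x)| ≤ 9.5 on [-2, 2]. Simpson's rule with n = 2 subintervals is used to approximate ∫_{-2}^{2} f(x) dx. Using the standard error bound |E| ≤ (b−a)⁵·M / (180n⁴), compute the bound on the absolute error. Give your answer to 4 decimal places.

|E| ≤ (4)⁵·9.5 / (180·2⁴) = 9728/2880 = 3.3778.

3.3778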